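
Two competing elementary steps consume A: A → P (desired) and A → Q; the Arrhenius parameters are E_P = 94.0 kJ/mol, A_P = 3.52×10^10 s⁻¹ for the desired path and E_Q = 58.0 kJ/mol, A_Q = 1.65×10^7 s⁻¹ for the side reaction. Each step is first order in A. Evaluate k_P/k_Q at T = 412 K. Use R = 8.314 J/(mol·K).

0.0582

Since both paths have the same order in A, the concentration cancels and S_{P/Q} = k_P/k_Q = (A_P/A_Q)·exp[(E_Q−E_P)/(RT)].
(E_Q−E_P)/(RT) = (58.0−94.0)×10³/(8.314×412) = -36000/3425 = -10.51.
k_P/k_Q = (3.52×10^10/1.65×10^7)·exp(-10.51) = 2133 × 2.727×10^-5 = 0.0582.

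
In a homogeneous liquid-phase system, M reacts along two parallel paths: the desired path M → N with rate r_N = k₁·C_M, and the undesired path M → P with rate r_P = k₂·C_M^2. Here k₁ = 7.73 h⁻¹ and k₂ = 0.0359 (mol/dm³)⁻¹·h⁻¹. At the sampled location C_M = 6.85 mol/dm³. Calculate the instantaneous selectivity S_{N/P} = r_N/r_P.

31.4

S_{N/P} = r_N/r_P = (k₁·C_M)/(k₂·C_M^2) = (k₁/k₂)·C_M⁻¹.
= (7.73×6.850) / (0.0359×6.850^2) = 52.95/1.685 = 31.4.
The undesired path is higher order in M, so low C_M (CSTR or dilute feed) favours N.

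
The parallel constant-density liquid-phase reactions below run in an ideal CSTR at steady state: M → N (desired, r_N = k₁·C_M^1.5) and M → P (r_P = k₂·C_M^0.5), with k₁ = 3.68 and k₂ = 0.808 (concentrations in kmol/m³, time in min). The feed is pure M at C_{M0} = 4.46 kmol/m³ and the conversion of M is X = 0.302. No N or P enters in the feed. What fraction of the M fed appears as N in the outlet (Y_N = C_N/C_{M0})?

Exit C_M = C_{M0}(1−X) = 4.46×0.698 = 3.113 kmol/m³.
A CSTR operates uniformly at the exit composition, giving r_N = 20.21 and r_P = 1.426 (each k·C_M^n at C_M = 3.113).
Fraction of consumed M going to N: r_N/(r_N+r_P) = 0.9341.
C_N = 0.9341·C_{M0}·X = 0.9341×4.46×0.302 = 1.26 kmol/m³; Y_N = C_N/C_{M0} = 0.282.

0.282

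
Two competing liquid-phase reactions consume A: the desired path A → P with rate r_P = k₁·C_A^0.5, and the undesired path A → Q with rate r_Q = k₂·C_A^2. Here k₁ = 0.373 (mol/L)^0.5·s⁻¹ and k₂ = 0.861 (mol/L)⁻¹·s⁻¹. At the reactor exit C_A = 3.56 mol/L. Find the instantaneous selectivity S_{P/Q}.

0.0645

S_{P/Q} = r_P/r_Q = (k₁·C_A^0.5)/(k₂·C_A^2) = (k₁/k₂)·C_A^-1.5.
= (0.373×3.560^0.5) / (0.861×3.560^2) = 0.7038/10.91 = 0.0645.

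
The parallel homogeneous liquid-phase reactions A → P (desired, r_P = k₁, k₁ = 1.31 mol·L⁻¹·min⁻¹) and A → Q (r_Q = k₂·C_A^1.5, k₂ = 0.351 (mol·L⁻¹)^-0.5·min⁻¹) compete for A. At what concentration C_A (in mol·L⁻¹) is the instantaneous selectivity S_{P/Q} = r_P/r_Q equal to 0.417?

4.31 mol·L⁻¹

S_{P/Q} = (k₁/k₂)·C_A^-1.5 ⇒ C_A = (S·k₂/k₁)^(1/(-1.5)).
= (0.417×0.351/1.31)^(-0.6667) = (0.1117)^(-0.6667) = 4.31 mol·L⁻¹.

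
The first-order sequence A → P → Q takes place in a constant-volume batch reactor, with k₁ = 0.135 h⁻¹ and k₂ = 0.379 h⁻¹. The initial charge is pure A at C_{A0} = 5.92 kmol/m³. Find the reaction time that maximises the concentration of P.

4.23 h

Setting dC_P/dt = 0 gives t_opt = ln(k₂/k₁)/(k₂−k₁).
= ln(0.379/0.135)/(0.379−0.135) = ln(2.807)/0.2440 = 1.032/0.2440 = 4.23 h.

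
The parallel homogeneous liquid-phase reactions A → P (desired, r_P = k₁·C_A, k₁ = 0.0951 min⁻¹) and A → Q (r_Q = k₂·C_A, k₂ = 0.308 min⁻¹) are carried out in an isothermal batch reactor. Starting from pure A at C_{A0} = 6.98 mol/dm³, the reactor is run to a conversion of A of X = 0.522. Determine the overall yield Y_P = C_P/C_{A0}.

C_A = C_{A0}(1−X) = 3.336 mol/dm³.
Both paths are first order in A, so the instantaneous fraction to P is constant: dC_P/d(−C_A) = k₁/(k₁+k₂) = 0.2359.
C_P = 0.2359·(C_{A0}−C_A) = 0.2359×3.644 = 0.860 mol/dm³.
Y_P = C_P/C_{A0} = 0.8596/6.98 = 0.123.

0.123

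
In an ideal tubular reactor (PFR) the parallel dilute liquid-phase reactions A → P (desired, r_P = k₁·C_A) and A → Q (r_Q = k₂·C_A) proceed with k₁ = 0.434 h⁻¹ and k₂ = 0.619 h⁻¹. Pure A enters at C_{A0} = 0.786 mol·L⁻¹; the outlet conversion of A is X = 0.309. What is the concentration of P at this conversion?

C_A = C_{A0}(1−X) = 0.5431 mol·L⁻¹.
Both paths are first order in A, so the instantaneous fraction to P is constant: dC_P/d(−C_A) = k₁/(k₁+k₂) = 0.4122.
C_P = 0.4122·(C_{A0}−C_A) = 0.4122×0.2429 = 0.100 mol·L⁻¹.

0.100 mol·L⁻¹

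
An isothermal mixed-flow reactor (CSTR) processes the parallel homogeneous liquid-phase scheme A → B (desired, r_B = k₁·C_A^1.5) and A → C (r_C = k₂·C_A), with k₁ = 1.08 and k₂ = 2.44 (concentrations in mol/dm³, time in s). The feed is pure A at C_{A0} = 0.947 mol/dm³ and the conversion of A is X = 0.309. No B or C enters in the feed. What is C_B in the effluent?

0.0772 mol/dm³

Exit C_A = C_{A0}(1−X) = 0.947×0.691 = 0.6544 mol/dm³.
Rates in a CSTR are evaluated at the outlet concentration: r_B = 1.08×0.6544^1.5 = 0.5717, r_C = 2.44×0.6544 = 1.597.
Fraction of consumed A going to B: r_B/(r_B+r_C) = 0.2637.
C_B = 0.2637·C_{A0}·X = 0.2637×0.947×0.309 = 0.0772 mol/dm³.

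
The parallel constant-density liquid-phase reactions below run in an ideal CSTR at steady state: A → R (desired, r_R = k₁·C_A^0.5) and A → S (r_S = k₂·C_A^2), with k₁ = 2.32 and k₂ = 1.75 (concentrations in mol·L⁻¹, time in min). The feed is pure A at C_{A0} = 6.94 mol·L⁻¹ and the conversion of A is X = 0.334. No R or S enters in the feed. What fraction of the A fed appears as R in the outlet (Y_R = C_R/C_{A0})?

0.0393

Exit C_A = C_{A0}(1−X) = 6.94×0.666 = 4.622 mol·L⁻¹.
In a CSTR the entire volume is at exit conditions, so r_R = 2.32×4.622^0.5 = 4.988 and r_S = 1.75×4.622^2 = 37.39.
Fraction of consumed A going to R: r_R/(r_R+r_S) = 0.1177.
C_R = 0.1177·C_{A0}·X = 0.1177×6.94×0.334 = 0.273 mol·L⁻¹; Y_R = C_R/C_{A0} = 0.0393.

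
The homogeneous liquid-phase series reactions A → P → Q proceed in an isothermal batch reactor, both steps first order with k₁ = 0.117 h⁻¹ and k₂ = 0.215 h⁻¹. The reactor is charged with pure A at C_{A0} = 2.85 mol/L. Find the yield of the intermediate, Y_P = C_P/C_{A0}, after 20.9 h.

0.0902

The intermediate concentration in a first-order A→B→C sequence is C_P = k₁C_{A0}(e^(−k₁t) − e^(−k₂t))/(k₂−k₁).
e^(−k₁t) = e^(−0.117×20.9) = e^(−2.445) = 0.08670; e^(−k₂t) = e^(−4.494) = 0.01118.
C_P = 0.117×2.85/(0.215−0.117) × (0.08670−0.01118) = 3.403×0.07552 = 0.2570 mol/L.
Y_P = C_P/C_{A0} = 0.2570/2.85 = 0.0902.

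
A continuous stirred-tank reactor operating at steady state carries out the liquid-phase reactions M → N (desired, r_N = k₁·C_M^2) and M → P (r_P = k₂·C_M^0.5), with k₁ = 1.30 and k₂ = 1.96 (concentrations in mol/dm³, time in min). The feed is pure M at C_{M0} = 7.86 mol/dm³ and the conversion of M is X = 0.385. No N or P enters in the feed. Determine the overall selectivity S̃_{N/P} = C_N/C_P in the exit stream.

Exit C_M = C_{M0}(1−X) = 7.86×0.615 = 4.834 mol/dm³.
Rates in a CSTR are evaluated at the outlet concentration: r_N = 1.30×4.834^2 = 30.38, r_P = 1.96×4.834^0.5 = 4.309.
Overall selectivity = C_N/C_P = r_Nτ/(r_Pτ) = r_N/r_P = 7.05.

7.05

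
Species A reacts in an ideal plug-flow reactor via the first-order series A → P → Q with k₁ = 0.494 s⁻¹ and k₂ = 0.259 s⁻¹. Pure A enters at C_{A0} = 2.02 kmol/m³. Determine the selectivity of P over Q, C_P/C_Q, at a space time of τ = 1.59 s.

3.95

The intermediate concentration in a first-order A→B→C sequence is C_P = k₁C_{A0}(e^(−k₁τ) − e^(−k₂τ))/(k₂−k₁).
e^(−k₁τ) = e^(−0.494×1.59) = e^(−0.7855) = 0.4559; e^(−k₂τ) = e^(−0.4118) = 0.6625.
C_P = 0.494×2.02/(0.259−0.494) × (0.4559−0.6625) = (-4.246)×(-0.2065) = 0.8770 kmol/m³.
C_A = C_{A0}e^(−k₁τ) = 0.9209 kmol/m³, so C_Q = C_{A0}−C_A−C_P = 0.2220 kmol/m³; C_P/C_Q = 3.95.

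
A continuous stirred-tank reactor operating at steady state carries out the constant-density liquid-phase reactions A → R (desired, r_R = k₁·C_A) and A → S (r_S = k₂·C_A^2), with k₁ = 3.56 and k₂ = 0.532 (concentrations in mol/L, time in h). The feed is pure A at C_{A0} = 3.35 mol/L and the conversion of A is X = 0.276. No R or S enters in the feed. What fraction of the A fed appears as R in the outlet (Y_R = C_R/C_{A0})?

Exit C_A = C_{A0}(1−X) = 3.35×0.724 = 2.425 mol/L.
Rates in a CSTR are evaluated at the outlet concentration: r_R = 3.56×2.425 = 8.634, r_S = 0.532×2.425^2 = 3.130.
Fraction of consumed A going to R: r_R/(r_R+r_S) = 0.7340.
C_R = 0.7340·C_{A0}·X = 0.7340×3.35×0.276 = 0.679 mol/L; Y_R = C_R/C_{A0} = 0.203.

0.203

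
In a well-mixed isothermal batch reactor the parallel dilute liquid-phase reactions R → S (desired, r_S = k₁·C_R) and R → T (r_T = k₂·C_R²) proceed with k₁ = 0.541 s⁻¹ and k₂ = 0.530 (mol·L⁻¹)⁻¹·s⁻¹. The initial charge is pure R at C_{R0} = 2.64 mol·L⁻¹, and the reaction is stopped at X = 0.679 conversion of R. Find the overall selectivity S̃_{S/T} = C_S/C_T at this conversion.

0.621

C_R = C_{R0}(1−X) = 0.8474 mol·L⁻¹.
Along a PFR/batch, dC_S/dC_R = −r_S/(r_S+r_T) = −k₁/(k₁+k₂·C_R).
Integrating from C_{R0} to C_R: C_S = (0.541/0.530)·ln[(0.541+0.530·2.64)/(0.541+0.530·0.847)] = 1.021·ln(1.940/0.9901) = 0.6867 mol·L⁻¹.
C_T = (C_{R0}−C_R)−C_S = 1.106 mol·L⁻¹; S̃_{S/T} = 0.6867/1.106 = 0.621.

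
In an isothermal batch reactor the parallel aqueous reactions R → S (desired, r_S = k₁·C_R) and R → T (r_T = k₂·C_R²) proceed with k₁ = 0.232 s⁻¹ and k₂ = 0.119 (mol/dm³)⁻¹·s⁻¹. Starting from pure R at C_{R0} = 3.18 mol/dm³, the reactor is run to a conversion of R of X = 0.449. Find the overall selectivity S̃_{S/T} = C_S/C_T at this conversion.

0.803

C_R = C_{R0}(1−X) = 1.752 mol/dm³.
Along a PFR/batch, dC_S/dC_R = −r_S/(r_S+r_T) = −k₁/(k₁+k₂·C_R).
Integrating from C_{R0} to C_R: C_S = (0.232/0.119)·ln[(0.232+0.119·3.18)/(0.232+0.119·1.75)] = 1.950·ln(0.6104/0.4405) = 0.6360 mol/dm³.
C_T = (C_{R0}−C_R)−C_S = 0.7918 mol/dm³; S̃_{S/T} = 0.6360/0.7918 = 0.803.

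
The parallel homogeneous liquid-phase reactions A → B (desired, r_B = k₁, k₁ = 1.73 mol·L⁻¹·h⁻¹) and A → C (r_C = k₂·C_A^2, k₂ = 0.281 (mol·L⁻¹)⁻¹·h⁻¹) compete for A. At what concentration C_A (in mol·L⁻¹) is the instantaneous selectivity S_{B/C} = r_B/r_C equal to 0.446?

S_{B/C} = (k₁/k₂)·C_A^-2 ⇒ C_A = (S·k₂/k₁)^(-0.5).
= (0.446×0.281/1.73)^(-0.5) = (0.07244)^(-0.5) = 3.72 mol·L⁻¹.

3.72 mol·L⁻¹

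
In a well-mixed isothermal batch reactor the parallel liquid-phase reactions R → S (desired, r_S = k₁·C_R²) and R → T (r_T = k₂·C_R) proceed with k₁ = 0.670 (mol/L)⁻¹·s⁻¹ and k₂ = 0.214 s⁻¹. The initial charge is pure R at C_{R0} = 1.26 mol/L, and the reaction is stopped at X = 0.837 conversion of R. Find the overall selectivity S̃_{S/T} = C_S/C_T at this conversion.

2.00

C_R = C_{R0}(1−X) = 0.2054 mol/L.
Along a PFR/batch, dC_T/dC_R = −r_T/(r_S+r_T) = −k₂/(k₂+k₁·C_R).
Integrating from C_{R0} to C_R: C_T = (0.214/0.670)·ln[(0.214+0.670·1.26)/(0.214+0.670·0.205)] = 0.3194·ln(1.058/0.3516) = 0.3519 mol/L.
Then C_S = (C_{R0}−C_R) − C_T = 1.055 − 0.3519 = 0.7027 mol/L.
S̃_{S/T} = C_S/C_T = 0.7027/0.3519 = 2.00.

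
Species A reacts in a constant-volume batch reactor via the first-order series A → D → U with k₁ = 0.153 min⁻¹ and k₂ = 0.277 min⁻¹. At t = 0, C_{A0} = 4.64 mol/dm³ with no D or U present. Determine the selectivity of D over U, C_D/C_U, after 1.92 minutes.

3.27

For first-order series with pure A initially, C_D(t) = k₁C_{A0}/(k₂−k₁)·(e^(−k₁t) − e^(−k₂t)).
e^(−k₁t) = e^(−0.153×1.92) = e^(−0.2938) = 0.7455; e^(−k₂t) = e^(−0.5318) = 0.5875.
C_D = 0.153×4.64/(0.277−0.153) × (0.7455−0.5875) = 5.725×0.1579 = 0.9042 mol/dm³.
C_A = C_{A0}e^(−k₁t) = 3.459 mol/dm³, so C_U = C_{A0}−C_A−C_D = 0.2769 mol/dm³; C_D/C_U = 3.27.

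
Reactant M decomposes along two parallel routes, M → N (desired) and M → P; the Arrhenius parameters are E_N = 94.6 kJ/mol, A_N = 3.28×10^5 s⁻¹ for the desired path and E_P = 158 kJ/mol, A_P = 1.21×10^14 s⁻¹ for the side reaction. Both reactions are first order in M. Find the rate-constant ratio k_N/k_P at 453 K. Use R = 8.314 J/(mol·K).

0.0554

Since both paths have the same order in M, the concentration cancels and S_{N/P} = k_N/k_P = (A_N/A_P)·exp[(E_P−E_N)/(RT)].
(E_P−E_N)/(RT) = (158−94.6)×10³/(8.314×453) = 63400/3766 = 16.83.
k_N/k_P = (3.28×10^5/1.21×10^14)·exp(16.83) = 2.711×10^-9 × 2.046×10^7 = 0.0554.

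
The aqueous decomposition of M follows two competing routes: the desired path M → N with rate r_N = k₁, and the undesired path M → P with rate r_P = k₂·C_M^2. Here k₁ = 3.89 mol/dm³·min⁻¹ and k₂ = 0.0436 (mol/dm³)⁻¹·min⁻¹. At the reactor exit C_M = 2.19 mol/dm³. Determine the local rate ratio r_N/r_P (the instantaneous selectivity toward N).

18.6

S_{N/P} = r_N/r_P = (k₁)/(k₂·C_M^2) = (k₁/k₂)·C_M^-2.
= (3.89) / (0.0436×2.190^2) = 3.890/0.2091 = 18.6.
The undesired path is higher order in M, so low C_M (CSTR or dilute feed) favours N.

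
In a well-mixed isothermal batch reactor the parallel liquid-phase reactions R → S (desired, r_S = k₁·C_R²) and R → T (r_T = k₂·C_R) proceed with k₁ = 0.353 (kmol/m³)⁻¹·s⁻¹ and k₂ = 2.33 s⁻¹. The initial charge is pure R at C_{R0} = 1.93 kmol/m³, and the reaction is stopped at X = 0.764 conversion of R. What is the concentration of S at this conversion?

C_R = C_{R0}(1−X) = 0.4555 kmol/m³.
Along a PFR/batch, dC_T/dC_R = −r_T/(r_S+r_T) = −k₂/(k₂+k₁·C_R).
Integrating from C_{R0} to C_R: C_T = (2.33/0.353)·ln[(2.33+0.353·1.93)/(2.33+0.353·0.455)] = 6.601·ln(3.011/2.491) = 1.253 kmol/m³.
Then C_S = (C_{R0}−C_R) − C_T = 1.475 − 1.253 = 0.2219 kmol/m³.

0.222 kmol/m³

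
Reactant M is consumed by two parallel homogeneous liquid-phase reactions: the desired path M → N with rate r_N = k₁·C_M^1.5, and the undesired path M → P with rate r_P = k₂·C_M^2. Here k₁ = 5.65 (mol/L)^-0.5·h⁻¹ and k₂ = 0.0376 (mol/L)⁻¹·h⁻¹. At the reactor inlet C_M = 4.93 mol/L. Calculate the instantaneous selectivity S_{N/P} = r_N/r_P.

S_{N/P} = r_N/r_P = (k₁·C_M^1.5)/(k₂·C_M^2) = (k₁/k₂)·C_M^-0.5.
= (5.65×4.930^1.5) / (0.0376×4.930^2) = 61.85/0.9139 = 67.7.
The undesired path is higher order in M, so low C_M (CSTR or dilute feed) favours N.

67.7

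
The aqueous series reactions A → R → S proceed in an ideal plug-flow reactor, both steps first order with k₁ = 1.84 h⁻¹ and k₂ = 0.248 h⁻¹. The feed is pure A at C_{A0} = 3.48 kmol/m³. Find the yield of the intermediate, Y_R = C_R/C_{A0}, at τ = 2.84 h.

0.565

For first-order series with pure A initially, C_R(τ) = k₁C_{A0}/(k₂−k₁)·(e^(−k₁τ) − e^(−k₂τ)).
e^(−k₁τ) = e^(−1.84×2.84) = e^(−5.226) = 0.005377; e^(−k₂τ) = e^(−0.7043) = 0.4944.
C_R = 1.84×3.48/(0.248−1.84) × (0.005377−0.4944) = (-4.022)×(-0.4891) = 1.967 kmol/m³.
Y_R = C_R/C_{A0} = 1.967/3.48 = 0.565.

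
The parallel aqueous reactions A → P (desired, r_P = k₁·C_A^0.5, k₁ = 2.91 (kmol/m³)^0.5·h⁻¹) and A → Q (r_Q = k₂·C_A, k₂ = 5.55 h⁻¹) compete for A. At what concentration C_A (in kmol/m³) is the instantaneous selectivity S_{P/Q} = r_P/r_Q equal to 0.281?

3.48 kmol/m³

S_{P/Q} = (k₁/k₂)·C_A^-0.5 ⇒ C_A = (S·k₂/k₁)^(-2).
= (0.281×5.55/2.91)^(-2) = (0.5359)^(-2) = 3.48 kmol/m³.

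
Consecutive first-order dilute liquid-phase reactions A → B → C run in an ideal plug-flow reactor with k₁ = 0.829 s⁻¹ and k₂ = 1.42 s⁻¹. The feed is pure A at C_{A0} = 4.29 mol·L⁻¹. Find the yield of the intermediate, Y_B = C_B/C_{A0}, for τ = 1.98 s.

For first-order series with pure A initially, C_B(τ) = k₁C_{A0}/(k₂−k₁)·(e^(−k₁τ) − e^(−k₂τ)).
e^(−k₁τ) = e^(−0.829×1.98) = e^(−1.641) = 0.1937; e^(−k₂τ) = e^(−2.812) = 0.06011.
C_B = 0.829×4.29/(1.42−0.829) × (0.1937−0.06011) = 6.018×0.1336 = 0.8039 mol·L⁻¹.
Y_B = C_B/C_{A0} = 0.8039/4.29 = 0.187.

0.187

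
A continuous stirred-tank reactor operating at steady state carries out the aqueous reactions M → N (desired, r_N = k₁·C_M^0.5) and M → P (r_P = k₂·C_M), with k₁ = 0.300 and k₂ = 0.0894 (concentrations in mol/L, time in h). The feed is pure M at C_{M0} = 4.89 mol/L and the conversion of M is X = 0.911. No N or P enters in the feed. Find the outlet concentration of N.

3.72 mol/L

Exit C_M = C_{M0}(1−X) = 4.89×0.0890 = 0.4352 mol/L.
In a CSTR the entire volume is at exit conditions, so r_N = 0.300×0.4352^0.5 = 0.1979 and r_P = 0.0894×0.4352 = 0.03891.
Fraction of consumed M going to N: r_N/(r_N+r_P) = 0.8357.
C_N = 0.8357·C_{M0}·X = 0.8357×4.89×0.911 = 3.72 mol/L.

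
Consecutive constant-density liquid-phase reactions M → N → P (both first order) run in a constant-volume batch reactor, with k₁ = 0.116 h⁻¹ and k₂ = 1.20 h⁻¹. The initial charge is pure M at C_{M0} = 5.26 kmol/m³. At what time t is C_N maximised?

2.16 h

Setting dC_N/dt = 0 gives t_opt = ln(k₂/k₁)/(k₂−k₁).
= ln(1.20/0.116)/(1.20−0.116) = ln(10.34)/1.084 = 2.336/1.084 = 2.16 h.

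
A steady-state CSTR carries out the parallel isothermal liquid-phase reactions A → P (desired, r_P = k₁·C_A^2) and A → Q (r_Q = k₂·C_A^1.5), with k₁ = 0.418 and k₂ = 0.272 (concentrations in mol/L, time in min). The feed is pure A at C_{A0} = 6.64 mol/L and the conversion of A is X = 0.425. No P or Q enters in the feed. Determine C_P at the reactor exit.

2.12 mol/L

Exit C_A = C_{A0}(1−X) = 6.64×0.575 = 3.818 mol/L.
Rates in a CSTR are evaluated at the outlet concentration: r_P = 0.418×3.818^2 = 6.093, r_Q = 0.272×3.818^1.5 = 2.029.
Fraction of consumed A going to P: r_P/(r_P+r_Q) = 0.7502.
C_P = 0.7502·C_{A0}·X = 0.7502×6.64×0.425 = 2.12 mol/L.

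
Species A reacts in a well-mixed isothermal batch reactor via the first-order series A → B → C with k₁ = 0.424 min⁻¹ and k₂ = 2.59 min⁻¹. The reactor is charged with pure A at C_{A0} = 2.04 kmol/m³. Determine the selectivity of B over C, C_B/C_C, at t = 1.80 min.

0.201

For first-order series with pure A initially, C_B(t) = k₁C_{A0}/(k₂−k₁)·(e^(−k₁t) − e^(−k₂t)).
e^(−k₁t) = e^(−0.424×1.80) = e^(−0.7632) = 0.4662; e^(−k₂t) = e^(−4.662) = 0.009448.
C_B = 0.424×2.04/(2.59−0.424) × (0.4662−0.009448) = 0.3993×0.4567 = 0.1824 kmol/m³.
C_A = C_{A0}e^(−k₁t) = 0.9510 kmol/m³, so C_C = C_{A0}−C_A−C_B = 0.9066 kmol/m³; C_B/C_C = 0.201.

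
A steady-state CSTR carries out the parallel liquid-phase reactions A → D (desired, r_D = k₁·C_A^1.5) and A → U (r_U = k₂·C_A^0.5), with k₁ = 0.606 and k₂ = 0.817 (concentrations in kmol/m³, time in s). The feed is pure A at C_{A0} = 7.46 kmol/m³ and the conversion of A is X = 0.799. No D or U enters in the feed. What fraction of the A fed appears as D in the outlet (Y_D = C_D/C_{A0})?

Exit C_A = C_{A0}(1−X) = 7.46×0.201 = 1.499 kmol/m³.
A CSTR operates uniformly at the exit composition, giving r_D = 1.113 and r_U = 1.000 (each k·C_A^n at C_A = 1.499).
Fraction of consumed A going to D: r_D/(r_D+r_U) = 0.5266.
C_D = 0.5266·C_{A0}·X = 0.5266×7.46×0.799 = 3.14 kmol/m³; Y_D = C_D/C_{A0} = 0.421.

0.421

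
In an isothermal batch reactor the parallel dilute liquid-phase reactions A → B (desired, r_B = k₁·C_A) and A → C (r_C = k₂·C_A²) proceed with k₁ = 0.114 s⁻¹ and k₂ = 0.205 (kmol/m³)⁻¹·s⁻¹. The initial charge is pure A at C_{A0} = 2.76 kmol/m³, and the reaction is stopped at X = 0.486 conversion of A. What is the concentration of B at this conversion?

C_A = C_{A0}(1−X) = 1.419 kmol/m³.
Along a PFR/batch, dC_B/dC_A = −r_B/(r_B+r_C) = −k₁/(k₁+k₂·C_A).
Integrating from C_{A0} to C_A: C_B = (0.114/0.205)·ln[(0.114+0.205·2.76)/(0.114+0.205·1.42)] = 0.5561·ln(0.6798/0.4048) = 0.2883 kmol/m³.

0.288 kmol/m³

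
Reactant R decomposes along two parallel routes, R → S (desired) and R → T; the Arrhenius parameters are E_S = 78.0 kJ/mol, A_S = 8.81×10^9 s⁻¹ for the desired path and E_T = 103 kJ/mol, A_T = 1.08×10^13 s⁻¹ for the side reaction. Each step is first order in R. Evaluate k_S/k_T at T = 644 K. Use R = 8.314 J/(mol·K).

0.0870

With equal orders, S_{S/T} = k_S/k_T = (A_S/A_T)·exp[(E_T−E_S)/(RT)].
(E_T−E_S)/(RT) = (103−78.0)×10³/(8.314×644) = 25000/5354 = 4.669.
k_S/k_T = (8.81×10^9/1.08×10^13)·exp(4.669) = 8.157×10^-4 × 106.6 = 0.0870.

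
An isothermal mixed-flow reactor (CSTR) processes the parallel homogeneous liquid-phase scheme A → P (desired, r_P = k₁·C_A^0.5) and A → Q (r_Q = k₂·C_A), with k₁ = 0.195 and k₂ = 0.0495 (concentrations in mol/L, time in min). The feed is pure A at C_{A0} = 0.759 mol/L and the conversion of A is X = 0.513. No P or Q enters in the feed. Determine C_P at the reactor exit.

0.337 mol/L

Exit C_A = C_{A0}(1−X) = 0.759×0.487 = 0.3696 mol/L.
A CSTR operates uniformly at the exit composition, giving r_P = 0.1186 and r_Q = 0.01830 (each k·C_A^n at C_A = 0.3696).
Fraction of consumed A going to P: r_P/(r_P+r_Q) = 0.8663.
C_P = 0.8663·C_{A0}·X = 0.8663×0.759×0.513 = 0.337 mol/L.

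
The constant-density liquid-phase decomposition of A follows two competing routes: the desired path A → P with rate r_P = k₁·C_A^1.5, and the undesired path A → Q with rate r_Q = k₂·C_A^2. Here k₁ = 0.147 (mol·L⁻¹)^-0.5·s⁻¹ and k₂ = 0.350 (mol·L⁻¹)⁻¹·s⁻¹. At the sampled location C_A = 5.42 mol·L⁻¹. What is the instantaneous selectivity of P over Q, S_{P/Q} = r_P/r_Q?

S_{P/Q} = r_P/r_Q = (k₁·C_A^1.5)/(k₂·C_A^2) = (k₁/k₂)·C_A^-0.5.
= (0.147×5.420^1.5) / (0.350×5.420^2) = 1.855/10.28 = 0.180.
The undesired path is higher order in A, so low C_A (CSTR or dilute feed) favours P.

0.180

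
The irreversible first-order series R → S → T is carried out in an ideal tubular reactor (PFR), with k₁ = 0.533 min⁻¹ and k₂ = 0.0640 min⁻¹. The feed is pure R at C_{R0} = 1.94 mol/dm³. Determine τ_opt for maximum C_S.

Setting dC_S/dτ = 0 gives τ_opt = ln(k₂/k₁)/(k₂−k₁).
= ln(0.0640/0.533)/(0.0640−0.533) = ln(0.1201)/-0.4690 = -2.120/-0.4690 = 4.52 min.

4.52 min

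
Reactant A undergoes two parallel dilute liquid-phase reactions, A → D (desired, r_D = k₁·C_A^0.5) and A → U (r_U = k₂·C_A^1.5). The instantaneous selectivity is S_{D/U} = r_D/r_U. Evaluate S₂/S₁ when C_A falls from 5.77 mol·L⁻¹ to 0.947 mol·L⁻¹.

S_{D/U} = (k₁/k₂)·C_A⁻¹, so S₂/S₁ = (C_{A,2}/C_{A,1})⁻¹.
= 5.77/0.947 = 6.09.
Selectivity toward D rises as C_A falls — low-concentration operation is favoured.

6.09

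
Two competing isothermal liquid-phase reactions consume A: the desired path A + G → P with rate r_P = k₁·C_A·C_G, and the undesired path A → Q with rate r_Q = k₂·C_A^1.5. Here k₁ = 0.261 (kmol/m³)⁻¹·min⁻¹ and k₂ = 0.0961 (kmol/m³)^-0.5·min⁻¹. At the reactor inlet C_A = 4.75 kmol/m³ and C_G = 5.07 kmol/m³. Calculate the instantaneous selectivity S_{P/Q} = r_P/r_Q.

6.32

S_{P/Q} = r_P/r_Q = (k₁·C_A·C_G)/(k₂·C_A^1.5) = (k₁/k₂)·C_A^-0.5·C_G.
= (0.261×4.750×5.070) / (0.0961×4.750^1.5) = 6.286/0.9949 = 6.32.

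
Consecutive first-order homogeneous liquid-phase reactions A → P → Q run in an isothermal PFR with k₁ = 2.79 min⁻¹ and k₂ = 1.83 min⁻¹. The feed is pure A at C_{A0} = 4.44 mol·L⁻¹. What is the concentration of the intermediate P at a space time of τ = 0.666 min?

1.80 mol·L⁻¹

Solving the coupled first-order balances gives C_P(τ) = [k₁/(k₂−k₁)]·C_{A0}·(e^(−k₁τ) − e^(−k₂τ)).
e^(−k₁τ) = e^(−2.79×0.666) = e^(−1.858) = 0.1560; e^(−k₂τ) = e^(−1.219) = 0.2956.
C_P = 2.79×4.44/(1.83−2.79) × (0.1560−0.2956) = (-12.90)×(-0.1396) = 1.802 mol·L⁻¹.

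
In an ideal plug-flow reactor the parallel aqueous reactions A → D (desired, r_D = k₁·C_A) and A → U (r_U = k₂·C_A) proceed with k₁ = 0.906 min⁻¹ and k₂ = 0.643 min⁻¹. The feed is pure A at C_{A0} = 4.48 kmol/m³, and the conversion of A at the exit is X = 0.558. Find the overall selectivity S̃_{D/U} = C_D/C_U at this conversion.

1.41

C_A = C_{A0}(1−X) = 1.980 kmol/m³.
Both paths are first order in A, so the instantaneous fraction to D is constant: dC_D/d(−C_A) = k₁/(k₁+k₂) = 0.5849.
C_D = 0.5849·(C_{A0}−C_A) = 0.5849×2.500 = 1.46 kmol/m³.
C_U = (C_{A0}−C_A)−C_D = 1.038 kmol/m³; S̃_{D/U} = 1.462/1.038 = 1.41.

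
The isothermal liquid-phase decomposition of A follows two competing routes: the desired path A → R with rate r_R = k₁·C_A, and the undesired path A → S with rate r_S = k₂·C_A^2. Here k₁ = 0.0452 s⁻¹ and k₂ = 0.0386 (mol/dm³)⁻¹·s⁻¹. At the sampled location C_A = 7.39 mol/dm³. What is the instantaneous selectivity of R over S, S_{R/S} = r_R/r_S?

S_{R/S} = r_R/r_S = (k₁·C_A)/(k₂·C_A^2) = (k₁/k₂)·C_A⁻¹.
= (0.0452×7.390) / (0.0386×7.390^2) = 0.3340/2.108 = 0.158.
The undesired path is higher order in A, so low C_A (CSTR or dilute feed) favours R.

0.158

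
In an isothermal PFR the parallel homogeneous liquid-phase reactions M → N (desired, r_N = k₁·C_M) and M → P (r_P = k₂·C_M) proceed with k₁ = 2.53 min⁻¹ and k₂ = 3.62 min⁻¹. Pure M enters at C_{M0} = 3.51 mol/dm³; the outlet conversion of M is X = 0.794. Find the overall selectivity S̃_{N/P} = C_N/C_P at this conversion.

0.699

C_M = C_{M0}(1−X) = 0.7231 mol/dm³.
Both paths are first order in M, so the instantaneous fraction to N is constant: dC_N/d(−C_M) = k₁/(k₁+k₂) = 0.4114.
C_N = 0.4114·(C_{M0}−C_M) = 0.4114×2.787 = 1.15 mol/dm³.
C_P = (C_{M0}−C_M)−C_N = 1.640 mol/dm³; S̃_{N/P} = 1.146/1.640 = 0.699.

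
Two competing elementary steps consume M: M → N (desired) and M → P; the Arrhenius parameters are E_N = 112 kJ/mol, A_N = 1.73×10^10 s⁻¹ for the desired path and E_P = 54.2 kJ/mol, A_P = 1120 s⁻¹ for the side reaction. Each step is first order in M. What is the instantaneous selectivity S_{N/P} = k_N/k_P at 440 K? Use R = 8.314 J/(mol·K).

With equal orders, S_{N/P} = k_N/k_P = (A_N/A_P)·exp[(E_P−E_N)/(RT)].
(E_P−E_N)/(RT) = (54.2−112)×10³/(8.314×440) = -57800/3658 = -15.80.
k_N/k_P = (1.73×10^10/1120)·exp(-15.80) = 1.545×10^7 × 1.374×10^-7 = 2.12.

2.12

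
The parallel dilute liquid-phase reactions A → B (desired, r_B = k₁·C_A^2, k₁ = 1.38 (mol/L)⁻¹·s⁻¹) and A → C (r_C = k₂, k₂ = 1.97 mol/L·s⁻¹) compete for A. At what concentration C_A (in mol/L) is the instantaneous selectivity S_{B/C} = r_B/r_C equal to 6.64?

3.08 mol/L

S_{B/C} = (k₁/k₂)·C_A^2 ⇒ C_A = (S·k₂/k₁)^(0.5).
= (6.64×1.97/1.38)^(0.5) = (9.479)^(0.5) = 3.08 mol/L.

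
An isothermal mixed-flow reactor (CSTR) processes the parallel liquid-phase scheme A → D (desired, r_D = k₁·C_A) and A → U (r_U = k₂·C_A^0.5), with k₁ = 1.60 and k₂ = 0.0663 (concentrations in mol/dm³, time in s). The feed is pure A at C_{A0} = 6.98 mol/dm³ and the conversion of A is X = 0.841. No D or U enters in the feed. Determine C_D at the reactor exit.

5.65 mol/dm³

Exit C_A = C_{A0}(1−X) = 6.98×0.159 = 1.110 mol/dm³.
A CSTR operates uniformly at the exit composition, giving r_D = 1.776 and r_U = 0.06985 (each k·C_A^n at C_A = 1.110).
Fraction of consumed A going to D: r_D/(r_D+r_U) = 0.9622.
C_D = 0.9622·C_{A0}·X = 0.9622×6.98×0.841 = 5.65 mol/dm³.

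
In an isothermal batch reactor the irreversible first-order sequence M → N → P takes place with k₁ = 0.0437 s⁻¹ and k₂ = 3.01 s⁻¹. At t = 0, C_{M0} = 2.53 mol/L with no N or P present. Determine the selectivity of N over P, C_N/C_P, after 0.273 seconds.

For first-order series with pure M initially, C_N(t) = k₁C_{M0}/(k₂−k₁)·(e^(−k₁t) − e^(−k₂t)).
e^(−k₁t) = e^(−0.0437×0.273) = e^(−0.01193) = 0.9881; e^(−k₂t) = e^(−0.8217) = 0.4397.
C_N = 0.0437×2.53/(3.01−0.0437) × (0.9881−0.4397) = 0.03727×0.5485 = 0.02044 mol/L.
C_M = C_{M0}e^(−k₁t) = 2.500 mol/L, so C_P = C_{M0}−C_M−C_N = 0.009561 mol/L; C_N/C_P = 2.14.

2.14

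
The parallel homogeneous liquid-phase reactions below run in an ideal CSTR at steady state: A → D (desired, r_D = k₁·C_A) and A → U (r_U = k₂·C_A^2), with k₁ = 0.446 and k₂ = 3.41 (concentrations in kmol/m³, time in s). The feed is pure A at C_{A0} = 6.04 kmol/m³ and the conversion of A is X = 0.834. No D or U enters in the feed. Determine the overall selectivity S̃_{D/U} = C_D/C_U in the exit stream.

Exit C_A = C_{A0}(1−X) = 6.04×0.166 = 1.003 kmol/m³.
A CSTR operates uniformly at the exit composition, giving r_D = 0.4472 and r_U = 3.428 (each k·C_A^n at C_A = 1.003).
Overall selectivity = C_D/C_U = r_Dτ/(r_Uτ) = r_D/r_U = 0.130.

0.130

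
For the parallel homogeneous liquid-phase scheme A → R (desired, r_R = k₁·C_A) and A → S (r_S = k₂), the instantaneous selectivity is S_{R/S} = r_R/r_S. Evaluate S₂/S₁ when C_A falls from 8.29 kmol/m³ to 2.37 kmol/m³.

S_{R/S} = (k₁/k₂)·C_A, so S₂/S₁ = (C_{A,2}/C_{A,1}).
= 2.37/8.29 = 0.286.
Selectivity toward R falls as C_A falls — high-concentration operation is favoured.

0.286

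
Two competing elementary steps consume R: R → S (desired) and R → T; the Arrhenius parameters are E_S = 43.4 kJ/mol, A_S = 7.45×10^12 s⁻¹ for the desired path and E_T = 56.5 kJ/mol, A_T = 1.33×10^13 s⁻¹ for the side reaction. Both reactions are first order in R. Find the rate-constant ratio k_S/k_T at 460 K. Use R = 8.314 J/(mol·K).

With equal orders, S_{S/T} = k_S/k_T = (A_S/A_T)·exp[(E_T−E_S)/(RT)].
(E_T−E_S)/(RT) = (56.5−43.4)×10³/(8.314×460) = 13100/3824 = 3.425.
k_S/k_T = (7.45×10^12/1.33×10^13)·exp(3.425) = 0.5602 × 30.73 = 17.2.

17.2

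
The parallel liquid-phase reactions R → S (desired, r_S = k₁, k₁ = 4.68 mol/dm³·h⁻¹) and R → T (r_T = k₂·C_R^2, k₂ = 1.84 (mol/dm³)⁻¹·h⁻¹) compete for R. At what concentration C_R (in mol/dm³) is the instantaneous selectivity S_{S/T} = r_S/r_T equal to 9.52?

S_{S/T} = (k₁/k₂)·C_R^-2 ⇒ C_R = (S·k₂/k₁)^(-0.5).
= (9.52×1.84/4.68)^(-0.5) = (3.743)^(-0.5) = 0.517 mol/dm³.

0.517 mol/dm³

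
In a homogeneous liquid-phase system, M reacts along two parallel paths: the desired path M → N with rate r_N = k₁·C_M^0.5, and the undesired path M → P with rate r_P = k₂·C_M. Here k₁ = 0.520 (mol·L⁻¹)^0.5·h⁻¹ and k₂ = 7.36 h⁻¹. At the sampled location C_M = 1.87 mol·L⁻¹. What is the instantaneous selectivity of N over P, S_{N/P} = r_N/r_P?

0.0517

S_{N/P} = r_N/r_P = (k₁·C_M^0.5)/(k₂·C_M) = (k₁/k₂)·C_M^-0.5.
= (0.520×1.870^0.5) / (7.36×1.870) = 0.7111/13.76 = 0.0517.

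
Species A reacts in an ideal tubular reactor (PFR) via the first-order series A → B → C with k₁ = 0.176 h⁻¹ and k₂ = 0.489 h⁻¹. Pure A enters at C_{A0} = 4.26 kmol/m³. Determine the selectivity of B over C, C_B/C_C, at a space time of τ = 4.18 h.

The intermediate concentration in a first-order A→B→C sequence is C_B = k₁C_{A0}(e^(−k₁τ) − e^(−k₂τ))/(k₂−k₁).
e^(−k₁τ) = e^(−0.176×4.18) = e^(−0.7357) = 0.4792; e^(−k₂τ) = e^(−2.044) = 0.1295.
C_B = 0.176×4.26/(0.489−0.176) × (0.4792−0.1295) = 2.395×0.3497 = 0.8376 kmol/m³.
C_A = C_{A0}e^(−k₁τ) = 2.041 kmol/m³, so C_C = C_{A0}−C_A−C_B = 1.381 kmol/m³; C_B/C_C = 0.606.

0.606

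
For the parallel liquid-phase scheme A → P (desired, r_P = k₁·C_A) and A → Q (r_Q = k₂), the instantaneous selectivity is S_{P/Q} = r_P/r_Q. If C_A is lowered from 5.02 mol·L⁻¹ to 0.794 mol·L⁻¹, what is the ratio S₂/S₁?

S_{P/Q} = (k₁/k₂)·C_A, so S₂/S₁ = (C_{A,2}/C_{A,1}).
= 0.794/5.02 = 0.158.
Selectivity toward P falls as C_A falls — high-concentration operation is favoured.

0.158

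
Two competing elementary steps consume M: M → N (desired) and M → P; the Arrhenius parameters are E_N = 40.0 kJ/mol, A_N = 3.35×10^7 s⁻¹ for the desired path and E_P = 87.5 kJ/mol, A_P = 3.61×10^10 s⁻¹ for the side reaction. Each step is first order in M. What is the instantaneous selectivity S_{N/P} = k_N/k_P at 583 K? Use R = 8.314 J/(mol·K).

k_N/k_P = (A_N/A_P)·exp[−(E_N−E_P)/(RT)] = (A_N/A_P)·exp[(E_P−E_N)/(RT)].
(E_P−E_N)/(RT) = (87.5−40.0)×10³/(8.314×583) = 47500/4847 = 9.800.
k_N/k_P = (3.35×10^7/3.61×10^10)·exp(9.800) = 9.280×10^-4 × 18029 = 16.7.
Since E_N < E_P, lowering the temperature improves selectivity toward N.

16.7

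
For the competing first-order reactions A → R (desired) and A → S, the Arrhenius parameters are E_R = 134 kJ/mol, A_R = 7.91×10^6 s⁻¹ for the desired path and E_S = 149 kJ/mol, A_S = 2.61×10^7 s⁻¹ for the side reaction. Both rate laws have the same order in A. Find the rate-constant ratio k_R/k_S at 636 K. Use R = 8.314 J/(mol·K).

Since both paths have the same order in A, the concentration cancels and S_{R/S} = k_R/k_S = (A_R/A_S)·exp[(E_S−E_R)/(RT)].
(E_S−E_R)/(RT) = (149−134)×10³/(8.314×636) = 15000/5288 = 2.837.
k_R/k_S = (7.91×10^6/2.61×10^7)·exp(2.837) = 0.3031 × 17.06 = 5.17.
Since E_R < E_S, lowering the temperature improves selectivity toward R.

5.17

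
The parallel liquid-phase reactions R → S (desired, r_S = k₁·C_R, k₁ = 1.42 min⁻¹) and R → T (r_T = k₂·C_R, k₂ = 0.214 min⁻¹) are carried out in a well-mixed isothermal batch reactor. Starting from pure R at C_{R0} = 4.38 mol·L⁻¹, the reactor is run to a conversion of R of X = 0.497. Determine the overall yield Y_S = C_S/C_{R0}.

0.432

C_R = C_{R0}(1−X) = 2.203 mol·L⁻¹.
Both paths are first order in R, so the instantaneous fraction to S is constant: dC_S/d(−C_R) = k₁/(k₁+k₂) = 0.8690.
C_S = 0.8690·(C_{R0}−C_R) = 0.8690×2.177 = 1.89 mol·L⁻¹.
Y_S = C_S/C_{R0} = 1.892/4.38 = 0.432.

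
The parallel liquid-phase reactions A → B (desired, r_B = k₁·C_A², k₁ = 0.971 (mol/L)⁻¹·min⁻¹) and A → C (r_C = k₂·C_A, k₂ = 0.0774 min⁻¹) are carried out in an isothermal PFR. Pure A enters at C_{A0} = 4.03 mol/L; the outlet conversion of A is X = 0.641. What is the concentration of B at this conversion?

C_A = C_{A0}(1−X) = 1.447 mol/L.
Along a PFR/batch, dC_C/dC_A = −r_C/(r_B+r_C) = −k₂/(k₂+k₁·C_A).
Integrating from C_{A0} to C_A: C_C = (0.0774/0.971)·ln[(0.0774+0.971·4.03)/(0.0774+0.971·1.45)] = 0.07971·ln(3.991/1.482) = 0.07895 mol/L.
Then C_B = (C_{A0}−C_A) − C_C = 2.583 − 0.07895 = 2.504 mol/L.

2.50 mol/L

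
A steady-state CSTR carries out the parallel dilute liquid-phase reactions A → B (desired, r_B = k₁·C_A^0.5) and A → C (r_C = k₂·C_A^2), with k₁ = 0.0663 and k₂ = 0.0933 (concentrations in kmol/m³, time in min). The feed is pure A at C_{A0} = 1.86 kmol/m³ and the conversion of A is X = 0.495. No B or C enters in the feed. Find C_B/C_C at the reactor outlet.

0.781

Exit C_A = C_{A0}(1−X) = 1.86×0.505 = 0.9393 kmol/m³.
In a CSTR the entire volume is at exit conditions, so r_B = 0.0663×0.9393^0.5 = 0.06426 and r_C = 0.0933×0.9393^2 = 0.08232.
Overall selectivity = C_B/C_C = r_Bτ/(r_Cτ) = r_B/r_C = 0.781.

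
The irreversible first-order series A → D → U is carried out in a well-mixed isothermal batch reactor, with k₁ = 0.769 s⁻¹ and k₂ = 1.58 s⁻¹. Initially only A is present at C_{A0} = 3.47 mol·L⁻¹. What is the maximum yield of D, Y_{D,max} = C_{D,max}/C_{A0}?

0.246

At the optimum, C_{D,max}/C_{A0} = (k₁/k₂)^[k₂/(k₂−k₁)].
= (0.769/1.58)^(1.58/(1.58−0.769)) = (0.4867)^(1.948) = 0.2459.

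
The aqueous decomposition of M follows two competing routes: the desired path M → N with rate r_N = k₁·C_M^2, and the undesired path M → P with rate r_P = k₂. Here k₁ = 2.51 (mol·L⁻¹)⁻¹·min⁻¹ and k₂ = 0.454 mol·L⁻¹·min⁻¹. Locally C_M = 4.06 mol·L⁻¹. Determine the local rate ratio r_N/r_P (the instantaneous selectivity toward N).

S_{N/P} = r_N/r_P = (k₁·C_M^2)/(k₂) = (k₁/k₂)·C_M^2.
= (2.51×4.060^2) / (0.454) = 41.37/0.4540 = 91.1.
Since the desired path is higher order in M, keeping C_M high (PFR or concentrated feed) favours N.

91.1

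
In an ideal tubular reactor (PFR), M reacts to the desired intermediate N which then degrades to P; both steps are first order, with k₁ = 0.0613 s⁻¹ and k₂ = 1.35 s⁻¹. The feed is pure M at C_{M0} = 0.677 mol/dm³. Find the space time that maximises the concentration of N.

2.40 s

For first-order series the maximum of C_N occurs at τ_opt = ln(k₂/k₁)/(k₂−k₁).
= ln(1.35/0.0613)/(1.35−0.0613) = ln(22.02)/1.289 = 3.092/1.289 = 2.40 s.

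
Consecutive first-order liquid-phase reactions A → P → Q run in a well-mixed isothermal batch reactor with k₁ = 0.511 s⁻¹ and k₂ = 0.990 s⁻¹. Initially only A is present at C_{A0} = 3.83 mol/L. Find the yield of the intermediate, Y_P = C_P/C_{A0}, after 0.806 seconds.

0.226

Solving the coupled first-order balances gives C_P(t) = [k₁/(k₂−k₁)]·C_{A0}·(e^(−k₁t) − e^(−k₂t)).
e^(−k₁t) = e^(−0.511×0.806) = e^(−0.4119) = 0.6624; e^(−k₂t) = e^(−0.7979) = 0.4503.
C_P = 0.511×3.83/(0.990−0.511) × (0.6624−0.4503) = 4.086×0.2122 = 0.8668 mol/L.
Y_P = C_P/C_{A0} = 0.8668/3.83 = 0.226.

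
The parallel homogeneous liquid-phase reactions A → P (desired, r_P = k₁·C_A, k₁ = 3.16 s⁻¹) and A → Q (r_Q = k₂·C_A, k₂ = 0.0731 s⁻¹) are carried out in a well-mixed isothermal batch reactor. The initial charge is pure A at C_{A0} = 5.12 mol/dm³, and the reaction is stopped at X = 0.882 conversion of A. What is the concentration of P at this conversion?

4.41 mol/dm³

C_A = C_{A0}(1−X) = 0.6042 mol/dm³.
Both paths are first order in A, so the instantaneous fraction to P is constant: dC_P/d(−C_A) = k₁/(k₁+k₂) = 0.9774.
C_P = 0.9774·(C_{A0}−C_A) = 0.9774×4.516 = 4.41 mol/dm³.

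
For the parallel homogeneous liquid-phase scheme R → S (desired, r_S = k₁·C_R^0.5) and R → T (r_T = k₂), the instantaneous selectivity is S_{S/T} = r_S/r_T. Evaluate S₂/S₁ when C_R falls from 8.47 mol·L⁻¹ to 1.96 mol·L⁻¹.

0.481

S_{S/T} = (k₁/k₂)·C_R^0.5, so S₂/S₁ = (C_{R,2}/C_{R,1})^0.5.
= (1.96/8.47)^0.5 = (0.2314)^0.5 = 0.481.
Selectivity toward S falls as C_R falls — high-concentration operation is favoured.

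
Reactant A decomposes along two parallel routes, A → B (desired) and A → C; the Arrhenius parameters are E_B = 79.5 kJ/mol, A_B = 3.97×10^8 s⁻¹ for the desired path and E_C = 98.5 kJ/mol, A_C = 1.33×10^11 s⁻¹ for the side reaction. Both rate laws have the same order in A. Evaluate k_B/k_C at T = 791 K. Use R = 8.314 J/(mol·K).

With equal orders, S_{B/C} = k_B/k_C = (A_B/A_C)·exp[(E_C−E_B)/(RT)].
(E_C−E_B)/(RT) = (98.5−79.5)×10³/(8.314×791) = 19000/6576 = 2.889.
k_B/k_C = (3.97×10^8/1.33×10^11)·exp(2.889) = 0.002985 × 17.98 = 0.0537.

0.0537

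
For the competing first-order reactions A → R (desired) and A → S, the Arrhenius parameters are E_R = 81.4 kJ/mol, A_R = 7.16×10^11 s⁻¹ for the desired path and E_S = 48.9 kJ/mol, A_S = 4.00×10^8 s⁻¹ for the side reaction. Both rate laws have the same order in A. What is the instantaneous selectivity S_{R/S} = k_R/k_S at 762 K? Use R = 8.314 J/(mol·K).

k_R/k_S = (A_R/A_S)·exp[−(E_R−E_S)/(RT)] = (A_R/A_S)·exp[(E_S−E_R)/(RT)].
(E_S−E_R)/(RT) = (48.9−81.4)×10³/(8.314×762) = -32500/6335 = -5.130.
k_R/k_S = (7.16×10^11/4.00×10^8)·exp(-5.130) = 1790 × 0.005916 = 10.6.
Since E_R > E_S, raising the temperature improves selectivity toward R.

10.6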